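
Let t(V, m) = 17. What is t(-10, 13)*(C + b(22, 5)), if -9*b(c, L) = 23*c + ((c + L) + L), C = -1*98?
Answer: -24140/9 ≈ -2682.2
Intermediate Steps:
C = -98
b(c, L) = -8*c/3 - 2*L/9 (b(c, L) = -(23*c + ((c + L) + L))/9 = -(23*c + ((L + c) + L))/9 = -(23*c + (c + 2*L))/9 = -(2*L + 24*c)/9 = -8*c/3 - 2*L/9)
t(-10, 13)*(C + b(22, 5)) = 17*(-98 + (-8/3*22 - 2/9*5)) = 17*(-98 + (-176/3 - 10/9)) = 17*(-98 - 538/9) = 17*(-1420/9) = -24140/9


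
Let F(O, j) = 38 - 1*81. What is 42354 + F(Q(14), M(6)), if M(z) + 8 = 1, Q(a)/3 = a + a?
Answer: 42311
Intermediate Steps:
Q(a) = 6*a (Q(a) = 3*(a + a) = 3*(2*a) = 6*a)
M(z) = -7 (M(z) = -8 + 1 = -7)
F(O, j) = -43 (F(O, j) = 38 - 81 = -43)
42354 + F(Q(14), M(6)) = 42354 - 43 = 42311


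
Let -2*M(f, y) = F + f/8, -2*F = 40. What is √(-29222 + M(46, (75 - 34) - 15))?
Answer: I*√467438/4 ≈ 170.92*I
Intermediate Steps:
F = -20 (F = -½*40 = -20)
M(f, y) = 10 - f/16 (M(f, y) = -(-20 + f/8)/2 = 10 - f/16)
√(-29222 + M(46, (75 - 34) - 15)) = √(-29222 + (10 - 1/16*46)) = √(-29222 + (10 - 23/8)) = √(-29222 + 57/8) = √(-233719/8) = I*√467438/4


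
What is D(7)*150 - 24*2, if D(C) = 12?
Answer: 1752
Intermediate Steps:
D(7)*150 - 24*2 = 12*150 - 24*2 = 1800 - 48 = 1752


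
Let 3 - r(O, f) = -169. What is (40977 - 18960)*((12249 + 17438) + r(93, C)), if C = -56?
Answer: 657405603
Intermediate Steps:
r(O, f) = 172 (r(O, f) = 3 - 1*(-169) = 3 + 169 = 172)
(40977 - 18960)*((12249 + 17438) + r(93, C)) = (40977 - 18960)*((12249 + 17438) + 172) = 22017*(29687 + 172) = 22017*29859 = 657405603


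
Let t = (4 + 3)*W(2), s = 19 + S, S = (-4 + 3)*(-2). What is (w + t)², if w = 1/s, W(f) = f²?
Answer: 346921/441 ≈ 786.67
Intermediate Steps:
S = 2 (S = -1*(-2) = 2)
s = 21 (s = 19 + 2 = 21)
w = 1/21 ≈ 0.047619
t = 28 (t = (4 + 3)*2² = 7*4 = 28)
(w + t)² = (1/21 + 28)² = (589/21)² = 346921/441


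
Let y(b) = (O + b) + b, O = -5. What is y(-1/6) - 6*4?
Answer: -88/3 ≈ -29.333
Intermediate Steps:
y(b) = -5 + 2*b (y(b) = (-5 + b) + b = -5 + 2*b)
y(-1/6) - 6*4 = (-5 + 2*(-1/6)) - 6*4 = (-5 + 2*(-1*⅙)) - 24 = (-5 + 2*(-⅙)) - 24 = (-5 - ⅓) - 24 = -16/3 - 24 = -88/3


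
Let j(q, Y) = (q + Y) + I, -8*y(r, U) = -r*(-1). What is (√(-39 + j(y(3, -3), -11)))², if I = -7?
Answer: -459/8 ≈ -57.375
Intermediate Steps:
y(r, U) = -r/8 (y(r, U) = -(-1)*r*(-1)/8 = -(-1)*(-r)/8 = -r/8)
j(q, Y) = -7 + Y + q (j(q, Y) = (q + Y) - 7 = (Y + q) - 7 = -7 + Y + q)
(√(-39 + j(y(3, -3), -11)))² = (√(-39 + (-7 - 11 - ⅛*3)))² = (√(-39 + (-7 - 11 - 3/8)))² = (√(-39 - 147/8))² = (√(-459/8))² = (3*I*√102/4)² = -459/8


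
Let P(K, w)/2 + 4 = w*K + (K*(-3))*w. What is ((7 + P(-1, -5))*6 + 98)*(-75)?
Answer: 2100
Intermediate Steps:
P(K, w) = -8 - 4*K*w (P(K, w) = -8 + 2*(w*K + (K*(-3))*w) = -8 + 2*(K*w + (-3*K)*w) = -8 + 2*(K*w - 3*K*w) = -8 + 2*(-2*K*w) = -8 - 4*K*w)
((7 + P(-1, -5))*6 + 98)*(-75) = ((7 + (-8 - 4*(-1)*(-5)))*6 + 98)*(-75) = ((7 + (-8 - 20))*6 + 98)*(-75) = ((7 - 28)*6 + 98)*(-75) = (-21*6 + 98)*(-75) = (-126 + 98)*(-75) = -28*(-75) = 2100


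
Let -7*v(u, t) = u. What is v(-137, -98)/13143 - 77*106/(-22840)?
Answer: 377020621/1050651420 ≈ 0.35884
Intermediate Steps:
v(u, t) = -u/7
v(-137, -98)/13143 - 77*106/(-22840) = -⅐*(-137)/13143 - 77*106/(-22840) = (137/7)*(1/13143) - 8162*(-1/22840) = 137/92001 + 4081/11420 = 377020621/1050651420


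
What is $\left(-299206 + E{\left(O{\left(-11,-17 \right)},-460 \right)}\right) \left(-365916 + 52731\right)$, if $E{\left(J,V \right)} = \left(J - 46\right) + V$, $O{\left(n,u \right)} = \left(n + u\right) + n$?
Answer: $93877516935$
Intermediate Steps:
$O{\left(n,u \right)} = u + 2 n$
$E{\left(J,V \right)} = -46 + J + V$ ($E{\left(J,V \right)} = \left(-46 + J\right) + V = -46 + J + V$)
$\left(-299206 + E{\left(O{\left(-11,-17 \right)},-460 \right)}\right) \left(-365916 + 52731\right) = \left(-299206 - 545\right) \left(-365916 + 52731\right) = \left(-299206 - 545\right) \left(-313185\right) = \left(-299751\right) \left(-313185\right) = 93877516935$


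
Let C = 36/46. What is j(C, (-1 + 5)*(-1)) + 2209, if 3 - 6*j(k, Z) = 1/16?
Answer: 212111/96 ≈ 2209.5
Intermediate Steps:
C = 18/23 (C = 36*(1/46) = 18/23 ≈ 0.78261)
j(k, Z) = 47/96 (j(k, Z) = 1/2 - 1/6/16 = 1/2 - 1/6*1/16 = 1/2 - 1/96 = 47/96)
j(C, (-1 + 5)*(-1)) + 2209 = 47/96 + 2209 = 212111/96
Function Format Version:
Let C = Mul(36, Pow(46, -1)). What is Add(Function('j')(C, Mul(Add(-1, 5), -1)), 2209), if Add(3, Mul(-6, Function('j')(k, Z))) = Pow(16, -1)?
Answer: Rational(212111, 96) ≈ 2209.5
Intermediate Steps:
C = Rational(18, 23) (C = Mul(36, Rational(1, 46)) = Rational(18, 23) ≈ 0.78261)
Function('j')(k, Z) = Rational(47, 96) (Function('j')(k, Z) = Add(Rational(1, 2), Mul(Rational(-1, 6), Pow(16, -1))) = Add(Rational(1, 2), Mul(Rational(-1, 6), Rational(1, 16))) = Add(Rational(1, 2), Rational(-1, 96)) = Rational(47, 96))
Add(Function('j')(C, Mul(Add(-1, 5), -1)), 2209) = Add(Rational(47, 96), 2209) = Rational(212111, 96)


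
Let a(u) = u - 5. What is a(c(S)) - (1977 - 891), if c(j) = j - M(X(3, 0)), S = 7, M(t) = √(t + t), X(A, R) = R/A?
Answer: -1084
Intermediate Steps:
M(t) = √2*√t (M(t) = √(2*t) = √2*√t)
c(j) = j (c(j) = j - √2*√(0/3) = j - √2*√(0*(⅓)) = j - √2*√0 = j - √2*0 = j - 1*0 = j + 0 = j)
a(u) = -5 + u
a(c(S)) - (1977 - 891) = (-5 + 7) - (1977 - 891) = 2 - 1*1086 = 2 - 1086 = -1084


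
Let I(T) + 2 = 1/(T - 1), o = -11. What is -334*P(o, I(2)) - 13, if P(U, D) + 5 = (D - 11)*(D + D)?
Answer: -6359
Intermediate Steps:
I(T) = -2 + 1/(-1 + T) (I(T) = -2 + 1/(T - 1) = -2 + 1/(-1 + T))
P(U, D) = -5 + 2*D*(-11 + D) (P(U, D) = -5 + (D - 11)*(D + D) = -5 + (-11 + D)*(2*D) = -5 + 2*D*(-11 + D))
-334*P(o, I(2)) - 13 = -334*(-5 - 22*(3 - 2*2)/(-1 + 2) + 2*((3 - 2*2)/(-1 + 2))²) - 13 = -334*(-5 - 22*(3 - 4)/1 + 2*((3 - 4)/1)²) - 13 = -334*(-5 - 22*(-1) + 2*(1*(-1))²) - 13 = -334*(-5 - 22*(-1) + 2*(-1)²) - 13 = -334*(-5 + 22 + 2*1) - 13 = -334*(-5 + 22 + 2) - 13 = -334*19 - 13 = -6346 - 13 = -6359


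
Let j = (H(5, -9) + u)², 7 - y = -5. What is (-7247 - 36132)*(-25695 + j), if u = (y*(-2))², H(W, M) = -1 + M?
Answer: -12782099519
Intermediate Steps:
y = 12 (y = 7 - 1*(-5) = 7 + 5 = 12)
u = 576 (u = (12*(-2))² = (-24)² = 576)
j = 320356 (j = ((-1 - 9) + 576)² = (-10 + 576)² = 566² = 320356)
(-7247 - 36132)*(-25695 + j) = (-7247 - 36132)*(-25695 + 320356) = -43379*294661 = -12782099519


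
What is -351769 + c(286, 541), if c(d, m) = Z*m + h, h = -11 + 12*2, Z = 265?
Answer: -208391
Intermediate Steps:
h = 13 (h = -11 + 24 = 13)
c(d, m) = 13 + 265*m (c(d, m) = 265*m + 13 = 13 + 265*m)
-351769 + c(286, 541) = -351769 + (13 + 265*541) = -351769 + (13 + 143365) = -351769 + 143378 = -208391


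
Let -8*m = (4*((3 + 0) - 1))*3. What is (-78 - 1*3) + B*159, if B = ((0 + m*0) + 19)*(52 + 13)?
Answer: 196284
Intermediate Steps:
m = -3 (m = -4*((3 + 0) - 1)*3/8 = -4*(3 - 1)*3/8 = -4*2*3/8 = -3 ≈ -3.0000)
B = 1235 (B = ((0 - 3*0) + 19)*(52 + 13) = ((0 + 0) + 19)*65 = (0 + 19)*65 = 19*65 = 1235)
(-78 - 1*3) + B*159 = (-78 - 1*3) + 1235*159 = (-78 - 3) + 196365 = -81 + 196365 = 196284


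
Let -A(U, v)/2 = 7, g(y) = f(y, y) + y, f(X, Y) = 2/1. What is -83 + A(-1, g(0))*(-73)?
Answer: 939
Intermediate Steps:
f(X, Y) = 2 (f(X, Y) = 2*1 = 2)
g(y) = 2 + y
A(U, v) = -14 (A(U, v) = -2*7 = -14)
-83 + A(-1, g(0))*(-73) = -83 - 14*(-73) = -83 + 1022 = 939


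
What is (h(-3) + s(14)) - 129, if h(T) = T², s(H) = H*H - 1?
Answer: 75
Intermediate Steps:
s(H) = -1 + H² (s(H) = H² - 1 = -1 + H²)
(h(-3) + s(14)) - 129 = ((-3)² + (-1 + 14²)) - 129 = (9 + (-1 + 196)) - 129 = (9 + 195) - 129 = 204 - 129 = 75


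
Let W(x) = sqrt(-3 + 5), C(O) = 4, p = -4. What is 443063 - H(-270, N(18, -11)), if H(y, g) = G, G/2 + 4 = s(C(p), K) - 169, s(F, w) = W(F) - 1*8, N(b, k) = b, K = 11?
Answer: 443425 - 2*sqrt(2) ≈ 4.4342e+5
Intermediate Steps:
W(x) = sqrt(2)
s(F, w) = -8 + sqrt(2) (s(F, w) = sqrt(2) - 1*8 = sqrt(2) - 8 = -8 + sqrt(2))
G = -362 + 2*sqrt(2) (G = -8 + 2*((-8 + sqrt(2)) - 169) = -8 + 2*(-177 + sqrt(2)) = -8 + (-354 + 2*sqrt(2)) = -362 + 2*sqrt(2) ≈ -359.17)
H(y, g) = -362 + 2*sqrt(2)
443063 - H(-270, N(18, -11)) = 443063 - (-362 + 2*sqrt(2)) = 443063 + (362 - 2*sqrt(2)) = 443425 - 2*sqrt(2)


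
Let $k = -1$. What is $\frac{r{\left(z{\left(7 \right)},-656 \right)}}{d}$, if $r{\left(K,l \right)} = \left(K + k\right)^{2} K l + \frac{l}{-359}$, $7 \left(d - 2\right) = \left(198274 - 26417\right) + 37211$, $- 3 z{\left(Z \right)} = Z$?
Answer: $\frac{577046792}{1013315913} \approx 0.56946$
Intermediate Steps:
$z{\left(Z \right)} = - \frac{Z}{3}$
$d = \frac{209082}{7}$ ($d = 2 + \frac{\left(198274 - 26417\right) + 37211}{7} = 2 + \frac{171857 + 37211}{7} = 2 + \frac{1}{7} \cdot 209068 = 2 + \frac{209068}{7} = \frac{209082}{7} \approx 29869.0$)
$r{\left(K,l \right)} = - \frac{l}{359} + K l \left(-1 + K\right)^{2}$ ($r{\left(K,l \right)} = \left(K - 1\right)^{2} K l + \frac{l}{-359} = \left(-1 + K\right)^{2} K l + l \left(- \frac{1}{359}\right) = K \left(-1 + K\right)^{2} l - \frac{l}{359} = K l \left(-1 + K\right)^{2} - \frac{l}{359} = - \frac{l}{359} + K l \left(-1 + K\right)^{2}$)
$\frac{r{\left(z{\left(7 \right)},-656 \right)}}{d} = \frac{\left(- \frac{1}{359}\right) \left(-656\right) + \left(- \frac{1}{3}\right) 7 \left(-656\right) \left(-1 - \frac{7}{3}\right)^{2}}{\frac{209082}{7}} = \left(\frac{656}{359} - - \frac{4592 \left(-1 - \frac{7}{3}\right)^{2}}{3}\right) \frac{7}{209082} = \left(\frac{656}{359} - - \frac{4592 \left(- \frac{10}{3}\right)^{2}}{3}\right) \frac{7}{209082} = \left(\frac{656}{359} - \left(- \frac{4592}{3}\right) \frac{100}{9}\right) \frac{7}{209082} = \left(\frac{656}{359} + \frac{459200}{27}\right) \frac{7}{209082} = \frac{164870512}{9693} \cdot \frac{7}{209082} = \frac{577046792}{1013315913}$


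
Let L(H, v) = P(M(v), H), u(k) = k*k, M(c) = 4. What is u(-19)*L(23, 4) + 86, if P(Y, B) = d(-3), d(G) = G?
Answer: -997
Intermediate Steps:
P(Y, B) = -3
u(k) = k**2
L(H, v) = -3
u(-19)*L(23, 4) + 86 = (-19)**2*(-3) + 86 = 361*(-3) + 86 = -1083 + 86 = -997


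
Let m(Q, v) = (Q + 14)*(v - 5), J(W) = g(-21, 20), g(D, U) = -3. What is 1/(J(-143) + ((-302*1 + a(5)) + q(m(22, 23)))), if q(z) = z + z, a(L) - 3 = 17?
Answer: 1/1011 ≈ 0.00098912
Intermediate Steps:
a(L) = 20 (a(L) = 3 + 17 = 20)
J(W) = -3
m(Q, v) = (-5 + v)*(14 + Q) (m(Q, v) = (14 + Q)*(-5 + v) = (-5 + v)*(14 + Q))
q(z) = 2*z
1/(J(-143) + ((-302*1 + a(5)) + q(m(22, 23)))) = 1/(-3 + ((-302*1 + 20) + 2*(-70 - 5*22 + 14*23 + 22*23))) = 1/(-3 + ((-302 + 20) + 2*(-70 - 110 + 322 + 506))) = 1/(-3 + (-282 + 2*648)) = 1/(-3 + (-282 + 1296)) = 1/(-3 + 1014) = 1/1011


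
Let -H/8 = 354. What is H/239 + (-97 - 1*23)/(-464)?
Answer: -160671/13862 ≈ -11.591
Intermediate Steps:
H = -2832 (H = -8*354 = -2832)
H/239 + (-97 - 1*23)/(-464) = -2832/239 + (-97 - 1*23)/(-464) = -2832*1/239 + (-97 - 23)*(-1/464) = -2832/239 - 120*(-1/464) = -2832/239 + 15/58 = -160671/13862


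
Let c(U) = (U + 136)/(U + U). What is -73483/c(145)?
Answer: -21310070/281 ≈ -75837.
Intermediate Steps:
c(U) = (136 + U)/(2*U) (c(U) = (136 + U)/((2*U)) = (136 + U)*(1/(2*U)) = (136 + U)/(2*U))
-73483/c(145) = -73483*290/(136 + 145) = -73483/((1/2)*(1/145)*281) = -73483/281/290 = -73483*290/281 = -21310070/281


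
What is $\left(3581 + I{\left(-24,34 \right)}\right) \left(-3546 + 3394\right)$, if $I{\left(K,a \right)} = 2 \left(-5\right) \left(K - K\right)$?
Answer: $-544312$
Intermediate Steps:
$I{\left(K,a \right)} = 0$ ($I{\left(K,a \right)} = \left(-10\right) 0 = 0$)
$\left(3581 + I{\left(-24,34 \right)}\right) \left(-3546 + 3394\right) = \left(3581 + 0\right) \left(-3546 + 3394\right) = 3581 \left(-152\right) = -544312$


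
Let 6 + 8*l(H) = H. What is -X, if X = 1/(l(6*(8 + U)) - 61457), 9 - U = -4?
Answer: 1/61442 ≈ 1.6276e-5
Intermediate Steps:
U = 13 (U = 9 - 1*(-4) = 9 + 4 = 13)
l(H) = -¾ + H/8
X = -1/61442 (X = 1/((-¾ + (6*(8 + 13))/8) - 61457) = 1/((-¾ + (6*21)/8) - 61457) = 1/((-¾ + (⅛)*126) - 61457) = 1/((-¾ + 63/4) - 61457) = 1/(15 - 61457) = 1/(-61442) = -1/61442 ≈ -1.6276e-5)
-X = -1*(-1/61442) = 1/61442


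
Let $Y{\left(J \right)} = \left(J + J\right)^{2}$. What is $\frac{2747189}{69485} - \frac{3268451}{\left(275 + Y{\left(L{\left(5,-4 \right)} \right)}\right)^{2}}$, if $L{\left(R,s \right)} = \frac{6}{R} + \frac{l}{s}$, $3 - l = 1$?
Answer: $- \frac{10237578916711}{3331234305360} \approx -3.0732$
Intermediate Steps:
$l = 2$ ($l = 3 - 1 = 2$)
$L{\left(R,s \right)} = \frac{2}{s} + \frac{6}{R}$ ($L{\left(R,s \right)} = \frac{6}{R} + \frac{2}{s} = \frac{2}{s} + \frac{6}{R}$)
$Y{\left(J \right)} = 4 J^{2}$ ($Y{\left(J \right)} = \left(2 J\right)^{2} = 4 J^{2}$)
$\frac{2747189}{69485} - \frac{3268451}{\left(275 + Y{\left(L{\left(5,-4 \right)} \right)}\right)^{2}} = \frac{2747189}{69485} - \frac{3268451}{\left(275 + 4 \left(\frac{2}{-4} + \frac{6}{5}\right)^{2}\right)^{2}} = 2747189 \cdot \frac{1}{69485} - \frac{3268451}{\left(275 + 4 \left(2 \left(- \frac{1}{4}\right) + 6 \cdot \frac{1}{5}\right)^{2}\right)^{2}} = \frac{2747189}{69485} - \frac{3268451}{\left(275 + 4 \left(- \frac{1}{2} + \frac{6}{5}\right)^{2}\right)^{2}} = \frac{2747189}{69485} - \frac{3268451}{\left(275 + 4 \left(\frac{7}{10}\right)^{2}\right)^{2}} = \frac{2747189}{69485} - \frac{3268451}{\left(275 + 4 \cdot \frac{49}{100}\right)^{2}} = \frac{2747189}{69485} - \frac{3268451}{\left(275 + \frac{49}{25}\right)^{2}} = \frac{2747189}{69485} - \frac{3268451}{\left(\frac{6924}{25}\right)^{2}} = \frac{2747189}{69485} - \frac{3268451}{\frac{47941776}{625}} = \frac{2747189}{69485} - \frac{2042781875}{47941776} = - \frac{10237578916711}{3331234305360}$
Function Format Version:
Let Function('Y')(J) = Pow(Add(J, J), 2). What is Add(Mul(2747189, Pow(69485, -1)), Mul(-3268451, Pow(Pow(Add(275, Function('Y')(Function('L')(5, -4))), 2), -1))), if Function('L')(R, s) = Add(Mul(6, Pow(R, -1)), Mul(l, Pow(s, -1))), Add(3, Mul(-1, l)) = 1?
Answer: Rational(-10237578916711, 3331234305360) ≈ -3.0732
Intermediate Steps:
l = 2 (l = Add(3, Mul(-1, 1)) = Add(3, -1) = 2)
Function('L')(R, s) = Add(Mul(2, Pow(s, -1)), Mul(6, Pow(R, -1))) (Function('L')(R, s) = Add(Mul(6, Pow(R, -1)), Mul(2, Pow(s, -1))) = Add(Mul(2, Pow(s, -1)), Mul(6, Pow(R, -1))))
Function('Y')(J) = Mul(4, Pow(J, 2)) (Function('Y')(J) = Pow(Mul(2, J), 2) = Mul(4, Pow(J, 2)))
Add(Mul(2747189, Pow(69485, -1)), Mul(-3268451, Pow(Pow(Add(275, Function('Y')(Function('L')(5, -4))), 2), -1))) = Add(Mul(2747189, Pow(69485, -1)), Mul(-3268451, Pow(Pow(Add(275, Mul(4, Pow(Add(Mul(2, Pow(-4, -1)), Mul(6, Pow(5, -1))), 2))), 2), -1))) = Add(Mul(2747189, Rational(1, 69485)), Mul(-3268451, Pow(Pow(Add(275, Mul(4, Pow(Add(Mul(2, Rational(-1, 4)), Mul(6, Rational(1, 5))), 2))), 2), -1))) = Add(Rational(2747189, 69485), Mul(-3268451, Pow(Pow(Add(275, Mul(4, Pow(Add(Rational(-1, 2), Rational(6, 5)), 2))), 2), -1))) = Add(Rational(2747189, 69485), Mul(-3268451, Pow(Pow(Add(275, Mul(4, Pow(Rational(7, 10), 2))), 2), -1))) = Add(Rational(2747189, 69485), Mul(-3268451, Pow(Pow(Add(275, Mul(4, Rational(49, 100))), 2), -1))) = Add(Rational(2747189, 69485), Mul(-3268451, Pow(Pow(Add(275, Rational(49, 25)), 2), -1))) = Add(Rational(2747189, 69485), Mul(-3268451, Pow(Pow(Rational(6924, 25), 2), -1))) = Add(Rational(2747189, 69485), Mul(-3268451, Pow(Rational(47941776, 625), -1))) = Add(Rational(2747189, 69485), Mul(-3268451, Rational(625, 47941776))) = Add(Rational(2747189, 69485), Rational(-2042781875, 47941776)) = Rational(-10237578916711, 3331234305360)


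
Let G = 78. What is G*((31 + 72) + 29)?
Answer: 10296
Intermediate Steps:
G*((31 + 72) + 29) = 78*((31 + 72) + 29) = 78*(103 + 29) = 78*132 = 10296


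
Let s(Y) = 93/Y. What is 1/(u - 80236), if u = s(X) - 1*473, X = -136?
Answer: -136/10976517 ≈ -1.2390e-5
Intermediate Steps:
u = -64421/136 (u = 93/(-136) - 1*473 = 93*(-1/136) - 473 = -93/136 - 473 = -64421/136 ≈ -473.68)
1/(u - 80236) = 1/(-64421/136 - 80236) = 1/(-10976517/136) = -136/10976517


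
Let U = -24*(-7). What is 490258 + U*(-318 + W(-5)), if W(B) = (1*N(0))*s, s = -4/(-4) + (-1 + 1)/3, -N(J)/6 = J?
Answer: 436834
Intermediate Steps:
N(J) = -6*J
U = 168
s = 1 (s = -4*(-¼) + 0*(⅓) = 1 + 0 = 1)
W(B) = 0 (W(B) = (1*(-6*0))*1 = (1*0)*1 = 0*1 = 0)
490258 + U*(-318 + W(-5)) = 490258 + 168*(-318 + 0) = 490258 + 168*(-318) = 490258 - 53424 = 436834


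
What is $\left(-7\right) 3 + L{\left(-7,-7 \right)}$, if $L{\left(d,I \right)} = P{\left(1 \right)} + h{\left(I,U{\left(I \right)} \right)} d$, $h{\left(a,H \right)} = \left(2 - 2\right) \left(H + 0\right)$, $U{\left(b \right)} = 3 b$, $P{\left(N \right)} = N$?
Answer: $-20$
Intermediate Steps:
$h{\left(a,H \right)} = 0$ ($h{\left(a,H \right)} = 0 H = 0$)
$L{\left(d,I \right)} = 1$ ($L{\left(d,I \right)} = 1 + 0 d = 1 + 0 = 1$)
$\left(-7\right) 3 + L{\left(-7,-7 \right)} = \left(-7\right) 3 + 1 = -21 + 1 = -20$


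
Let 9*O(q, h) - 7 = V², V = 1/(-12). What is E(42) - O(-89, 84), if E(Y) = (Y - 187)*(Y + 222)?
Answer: -49611889/1296 ≈ -38281.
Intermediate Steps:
V = -1/12 ≈ -0.083333
O(q, h) = 1009/1296 (O(q, h) = 7/9 + (-1/12)²/9 = 7/9 + (⅑)*(1/144) = 7/9 + 1/1296 = 1009/1296)
E(Y) = (-187 + Y)*(222 + Y)
E(42) - O(-89, 84) = (-41514 + 42² + 35*42) - 1*1009/1296 = (-41514 + 1764 + 1470) - 1009/1296 = -38280 - 1009/1296 = -49611889/1296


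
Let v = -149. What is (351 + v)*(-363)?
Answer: -73326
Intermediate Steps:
(351 + v)*(-363) = (351 - 149)*(-363) = 202*(-363) = -73326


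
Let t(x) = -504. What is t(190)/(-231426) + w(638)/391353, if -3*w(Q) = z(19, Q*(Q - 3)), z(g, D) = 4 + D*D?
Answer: -2110223451561076/15094876563 ≈ -1.3980e+5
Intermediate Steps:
z(g, D) = 4 + D²
w(Q) = -4/3 - Q²*(-3 + Q)²/3 (w(Q) = -(4 + (Q*(Q - 3))²)/3 = -(4 + (Q*(-3 + Q))²)/3 = -(4 + Q²*(-3 + Q)²)/3 = -4/3 - Q²*(-3 + Q)²/3)
t(190)/(-231426) + w(638)/391353 = -504/(-231426) + (-4/3 - ⅓*638²*(-3 + 638)²)/391353 = -504*(-1/231426) + (-4/3 - ⅓*407044*635²)*(1/391353) = 28/12857 + (-4/3 - ⅓*407044*403225)*(1/391353) = 28/12857 + (-4/3 - 164130316900/3)*(1/391353) = 28/12857 - 164130316904/3*1/391353 = 28/12857 - 164130316904/1174059 = -2110223451561076/15094876563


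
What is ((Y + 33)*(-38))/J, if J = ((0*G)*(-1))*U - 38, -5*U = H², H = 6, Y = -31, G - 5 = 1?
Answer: 2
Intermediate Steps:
G = 6 (G = 5 + 1 = 6)
U = -36/5 (U = -⅕*6² = -⅕*36 = -36/5 ≈ -7.2000)
J = -38 (J = ((0*6)*(-1))*(-36/5) - 38 = (0*(-1))*(-36/5) - 38 = 0*(-36/5) - 38 = 0 - 38 = -38)
((Y + 33)*(-38))/J = ((-31 + 33)*(-38))/(-38) = (2*(-38))*(-1/38) = -76*(-1/38) = 2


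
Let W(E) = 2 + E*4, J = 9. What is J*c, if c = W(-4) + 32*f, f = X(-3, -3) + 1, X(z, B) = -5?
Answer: -1278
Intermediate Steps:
f = -4 (f = -5 + 1 = -4)
W(E) = 2 + 4*E
c = -142 (c = (2 + 4*(-4)) + 32*(-4) = (2 - 16) - 128 = -14 - 128 = -142)
J*c = 9*(-142) = -1278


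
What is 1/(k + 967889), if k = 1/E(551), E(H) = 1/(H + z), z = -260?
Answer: 1/968180 ≈ 1.0329e-6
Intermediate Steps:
E(H) = 1/(-260 + H) (E(H) = 1/(H - 260) = 1/(-260 + H))
k = 291 (k = 1/(1/(-260 + 551)) = 1/(1/291) = 291)
1/(k + 967889) = 1/(291 + 967889) = 1/968180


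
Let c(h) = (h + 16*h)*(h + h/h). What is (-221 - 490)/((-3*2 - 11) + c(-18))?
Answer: -711/5185 ≈ -0.13713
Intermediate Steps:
c(h) = 17*h*(1 + h) (c(h) = (17*h)*(h + 1) = (17*h)*(1 + h) = 17*h*(1 + h))
(-221 - 490)/((-3*2 - 11) + c(-18)) = (-221 - 490)/((-3*2 - 11) + 17*(-18)*(1 - 18)) = -711/((-6 - 11) + 17*(-18)*(-17)) = -711/(-17 + 5202) = -711/5185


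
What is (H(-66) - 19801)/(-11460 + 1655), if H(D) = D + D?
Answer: 19933/9805 ≈ 2.0329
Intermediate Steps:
H(D) = 2*D
(H(-66) - 19801)/(-11460 + 1655) = (2*(-66) - 19801)/(-11460 + 1655) = (-132 - 19801)/(-9805) = -19933*(-1/9805) = 19933/9805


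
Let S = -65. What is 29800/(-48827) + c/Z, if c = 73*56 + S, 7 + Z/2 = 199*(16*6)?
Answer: -941750179/1864898438 ≈ -0.50499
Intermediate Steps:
Z = 38194 (Z = -14 + 2*(199*(16*6)) = -14 + 2*(199*96) = -14 + 2*19104 = -14 + 38208 = 38194)
c = 4023 (c = 73*56 - 65 = 4088 - 65 = 4023)
29800/(-48827) + c/Z = 29800/(-48827) + 4023/38194 = 29800*(-1/48827) + 4023*(1/38194) = -29800/48827 + 4023/38194 = -941750179/1864898438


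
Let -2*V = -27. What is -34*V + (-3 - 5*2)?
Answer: -472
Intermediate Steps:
V = 27/2 (V = -½*(-27) = 27/2 ≈ 13.500)
-34*V + (-3 - 5*2) = -34*27/2 + (-3 - 5*2) = -459 + (-3 - 10) = -459 - 13 = -472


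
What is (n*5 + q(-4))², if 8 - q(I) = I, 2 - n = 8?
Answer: 324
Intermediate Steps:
n = -6 (n = 2 - 1*8 = 2 - 8 = -6)
q(I) = 8 - I
(n*5 + q(-4))² = (-6*5 + (8 - 1*(-4)))² = (-30 + (8 + 4))² = (-30 + 12)² = (-18)² = 324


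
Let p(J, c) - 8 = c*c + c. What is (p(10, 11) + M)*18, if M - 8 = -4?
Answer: 2592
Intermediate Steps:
M = 4 (M = 8 - 4 = 4)
p(J, c) = 8 + c + c² (p(J, c) = 8 + (c*c + c) = 8 + (c² + c) = 8 + (c + c²) = 8 + c + c²)
(p(10, 11) + M)*18 = ((8 + 11 + 11²) + 4)*18 = ((8 + 11 + 121) + 4)*18 = (140 + 4)*18 = 144*18 = 2592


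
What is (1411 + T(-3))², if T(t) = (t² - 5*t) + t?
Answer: 2050624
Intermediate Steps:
T(t) = t² - 4*t
(1411 + T(-3))² = (1411 - 3*(-4 - 3))² = (1411 - 3*(-7))² = (1411 + 21)² = 1432² = 2050624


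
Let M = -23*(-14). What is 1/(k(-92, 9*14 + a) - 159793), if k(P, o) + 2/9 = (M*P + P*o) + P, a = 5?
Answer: -9/1814051 ≈ -4.9613e-6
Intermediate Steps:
M = 322
k(P, o) = -2/9 + 323*P + P*o (k(P, o) = -2/9 + ((322*P + P*o) + P) = -2/9 + (323*P + P*o) = -2/9 + 323*P + P*o)
1/(k(-92, 9*14 + a) - 159793) = 1/((-2/9 + 323*(-92) - 92*(9*14 + 5)) - 159793) = 1/((-2/9 - 29716 - 92*(126 + 5)) - 159793) = 1/((-2/9 - 29716 - 92*131) - 159793) = 1/((-2/9 - 29716 - 12052) - 159793) = 1/(-375914/9 - 159793) = 1/(-1814051/9) = -9/1814051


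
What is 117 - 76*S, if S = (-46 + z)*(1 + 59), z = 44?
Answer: 9237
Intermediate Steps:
S = -120 (S = (-46 + 44)*(1 + 59) = -2*60 = -120)
117 - 76*S = 117 - 76*(-120) = 117 + 9120 = 9237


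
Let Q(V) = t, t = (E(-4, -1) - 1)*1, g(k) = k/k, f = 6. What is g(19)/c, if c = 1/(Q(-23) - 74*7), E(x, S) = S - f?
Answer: -526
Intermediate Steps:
E(x, S) = -6 + S (E(x, S) = S - 1*6 = S - 6 = -6 + S)
g(k) = 1
t = -8 (t = ((-6 - 1) - 1)*1 = (-7 - 1)*1 = -8*1 = -8)
Q(V) = -8
c = -1/526 (c = 1/(-8 - 74*7) = 1/(-8 - 518) = 1/(-526) = -1/526 ≈ -0.0019011)
g(19)/c = 1/(-1/526) = 1*(-526) = -526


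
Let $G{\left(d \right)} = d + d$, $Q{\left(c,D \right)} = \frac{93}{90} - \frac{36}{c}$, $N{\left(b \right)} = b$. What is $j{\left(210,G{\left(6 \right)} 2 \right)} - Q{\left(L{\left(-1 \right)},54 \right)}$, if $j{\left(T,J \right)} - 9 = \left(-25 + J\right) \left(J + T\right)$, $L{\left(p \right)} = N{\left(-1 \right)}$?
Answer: $- \frac{7861}{30} \approx -262.03$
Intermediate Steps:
$L{\left(p \right)} = -1$
$Q{\left(c,D \right)} = \frac{31}{30} - \frac{36}{c}$ ($Q{\left(c,D \right)} = 93 \cdot \frac{1}{90} - \frac{36}{c} = \frac{31}{30} - \frac{36}{c}$)
$G{\left(d \right)} = 2 d$
$j{\left(T,J \right)} = 9 + \left(-25 + J\right) \left(J + T\right)$
$j{\left(210,G{\left(6 \right)} 2 \right)} - Q{\left(L{\left(-1 \right)},54 \right)} = \left(9 + \left(2 \cdot 6 \cdot 2\right)^{2} - 25 \cdot 2 \cdot 6 \cdot 2 - 5250 + 2 \cdot 6 \cdot 2 \cdot 210\right) - \left(\frac{31}{30} - \frac{36}{-1}\right) = \left(9 + \left(12 \cdot 2\right)^{2} - 25 \cdot 12 \cdot 2 - 5250 + 12 \cdot 2 \cdot 210\right) - \left(\frac{31}{30} - -36\right) = \left(9 + 24^{2} - 600 - 5250 + 24 \cdot 210\right) - \left(\frac{31}{30} + 36\right) = \left(9 + 576 - 600 - 5250 + 5040\right) - \frac{1111}{30} = -225 - \frac{1111}{30} = - \frac{7861}{30}$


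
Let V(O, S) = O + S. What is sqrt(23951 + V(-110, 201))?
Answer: sqrt(24042) ≈ 155.05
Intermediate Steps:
sqrt(23951 + V(-110, 201)) = sqrt(23951 + (-110 + 201)) = sqrt(23951 + 91) = sqrt(24042)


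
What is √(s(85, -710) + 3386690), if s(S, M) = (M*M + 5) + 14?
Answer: √3890809 ≈ 1972.5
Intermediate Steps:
s(S, M) = 19 + M² (s(S, M) = (M² + 5) + 14 = (5 + M²) + 14 = 19 + M²)
√(s(85, -710) + 3386690) = √((19 + (-710)²) + 3386690) = √((19 + 504100) + 3386690) = √(504119 + 3386690) = √3890809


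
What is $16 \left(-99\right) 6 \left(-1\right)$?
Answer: $9504$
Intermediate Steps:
$16 \left(-99\right) 6 \left(-1\right) = \left(-1584\right) \left(-6\right) = 9504$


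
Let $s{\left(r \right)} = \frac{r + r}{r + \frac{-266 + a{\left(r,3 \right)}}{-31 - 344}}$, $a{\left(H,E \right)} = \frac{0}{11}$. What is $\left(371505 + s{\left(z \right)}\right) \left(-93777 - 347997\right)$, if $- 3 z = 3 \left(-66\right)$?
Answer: $- \frac{513209881820115}{3127} \approx -1.6412 \cdot 10^{11}$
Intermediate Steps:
$a{\left(H,E \right)} = 0$ ($a{\left(H,E \right)} = 0 \cdot \frac{1}{11} = 0$)
$z = 66$ ($z = - \frac{3 \left(-66\right)}{3} = \left(- \frac{1}{3}\right) \left(-198\right) = 66$)
$s{\left(r \right)} = \frac{2 r}{\frac{266}{375} + r}$ ($s{\left(r \right)} = \frac{r + r}{r + \frac{-266 + 0}{-31 - 344}} = \frac{2 r}{r - \frac{266}{-375}} = \frac{2 r}{r - - \frac{266}{375}} = \frac{2 r}{r + \frac{266}{375}} = \frac{2 r}{\frac{266}{375} + r}$)
$\left(371505 + s{\left(z \right)}\right) \left(-93777 - 347997\right) = \left(371505 + 750 \cdot 66 \frac{1}{266 + 375 \cdot 66}\right) \left(-93777 - 347997\right) = \left(371505 + 750 \cdot 66 \frac{1}{266 + 24750}\right) \left(-441774\right) = \left(371505 + 750 \cdot 66 \cdot \frac{1}{25016}\right) \left(-441774\right) = \left(371505 + \frac{12375}{6254}\right) \left(-441774\right) = \frac{2323404645}{6254} \left(-441774\right) = - \frac{513209881820115}{3127}$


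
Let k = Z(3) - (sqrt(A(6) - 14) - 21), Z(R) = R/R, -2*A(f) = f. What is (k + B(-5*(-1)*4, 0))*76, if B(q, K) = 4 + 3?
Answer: 2204 - 76*I*sqrt(17) ≈ 2204.0 - 313.36*I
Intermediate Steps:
B(q, K) = 7
A(f) = -f/2
Z(R) = 1
k = 22 - I*sqrt(17) (k = 1 - (sqrt(-1/2*6 - 14) - 21) = 1 - (sqrt(-3 - 14) - 21) = 1 - (sqrt(-17) - 21) = 1 - (I*sqrt(17) - 21) = 1 - (-21 + I*sqrt(17)) = 1 + (21 - I*sqrt(17)) = 22 - I*sqrt(17) ≈ 22.0 - 4.1231*I)
(k + B(-5*(-1)*4, 0))*76 = ((22 - I*sqrt(17)) + 7)*76 = (29 - I*sqrt(17))*76 = 2204 - 76*I*sqrt(17)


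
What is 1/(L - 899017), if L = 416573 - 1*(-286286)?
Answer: -1/196158 ≈ -5.0979e-6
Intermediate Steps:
L = 702859 (L = 416573 + 286286 = 702859)
1/(L - 899017) = 1/(702859 - 899017) = 1/(-196158) = -1/196158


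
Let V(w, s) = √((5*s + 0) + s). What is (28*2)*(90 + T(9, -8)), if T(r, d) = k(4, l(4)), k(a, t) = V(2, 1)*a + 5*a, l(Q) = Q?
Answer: 6160 + 224*√6 ≈ 6708.7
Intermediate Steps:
V(w, s) = √6*√s (V(w, s) = √(5*s + s) = √(6*s) = √6*√s)
k(a, t) = 5*a + a*√6 (k(a, t) = (√6*√1)*a + 5*a = (√6*1)*a + 5*a = √6*a + 5*a = a*√6 + 5*a = 5*a + a*√6)
T(r, d) = 20 + 4*√6 (T(r, d) = 4*(5 + √6) = 20 + 4*√6)
(28*2)*(90 + T(9, -8)) = (28*2)*(90 + (20 + 4*√6)) = 56*(110 + 4*√6) = 6160 + 224*√6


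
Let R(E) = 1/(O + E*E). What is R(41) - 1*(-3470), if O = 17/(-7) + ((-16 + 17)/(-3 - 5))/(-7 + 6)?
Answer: 326204346/94007 ≈ 3470.0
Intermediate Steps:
O = -129/56 (O = 17*(-⅐) + (1/(-8))/(-1) = -17/7 + (1*(-⅛))*(-1) = -17/7 - ⅛*(-1) = -17/7 + ⅛ = -129/56 ≈ -2.3036)
R(E) = 1/(-129/56 + E²) (R(E) = 1/(-129/56 + E*E) = 1/(-129/56 + E²))
R(41) - 1*(-3470) = 56/(-129 + 56*41²) - 1*(-3470) = 56/(-129 + 56*1681) + 3470 = 56/(-129 + 94136) + 3470 = 56/94007 + 3470 = 326204346/94007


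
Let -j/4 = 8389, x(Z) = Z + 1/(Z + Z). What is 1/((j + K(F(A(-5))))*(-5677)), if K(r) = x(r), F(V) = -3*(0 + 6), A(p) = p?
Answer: 36/6861591205 ≈ 5.2466e-9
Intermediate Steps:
F(V) = -18 (F(V) = -3*6 = -18)
x(Z) = Z + 1/(2*Z)
K(r) = r + 1/(2*r)
j = -33556 (j = -4*8389 = -33556)
1/((j + K(F(A(-5))))*(-5677)) = 1/(-33556 + (-18 + (½)/(-18))*(-5677)) = -1/5677/(-33556 + (-18 + (½)*(-1/18))) = -1/5677/(-33556 + (-18 - 1/36)) = -1/5677/(-33556 - 649/36) = -1/5677/(-1208665/36) = -36/1208665*(-1/5677) = 36/6861591205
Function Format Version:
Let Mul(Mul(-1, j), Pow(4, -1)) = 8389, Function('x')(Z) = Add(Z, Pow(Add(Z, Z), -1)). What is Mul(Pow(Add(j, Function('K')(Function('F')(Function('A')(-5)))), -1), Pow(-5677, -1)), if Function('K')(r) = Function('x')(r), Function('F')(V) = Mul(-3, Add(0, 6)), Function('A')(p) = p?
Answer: Rational(36, 6861591205) ≈ 5.2466e-9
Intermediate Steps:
Function('F')(V) = -18 (Function('F')(V) = Mul(-3, 6) = -18)
Function('x')(Z) = Add(Z, Mul(Rational(1, 2), Pow(Z, -1))) (Function('x')(Z) = Add(Z, Pow(Mul(2, Z), -1)) = Add(Z, Mul(Rational(1, 2), Pow(Z, -1))))
Function('K')(r) = Add(r, Mul(Rational(1, 2), Pow(r, -1)))
j = -33556 (j = Mul(-4, 8389) = -33556)
Mul(Pow(Add(j, Function('K')(Function('F')(Function('A')(-5)))), -1), Pow(-5677, -1)) = Mul(Pow(Add(-33556, Add(-18, Mul(Rational(1, 2), Pow(-18, -1)))), -1), Pow(-5677, -1)) = Mul(Pow(Add(-33556, Add(-18, Mul(Rational(1, 2), Rational(-1, 18)))), -1), Rational(-1, 5677)) = Mul(Pow(Add(-33556, Add(-18, Rational(-1, 36))), -1), Rational(-1, 5677)) = Mul(Pow(Add(-33556, Rational(-649, 36)), -1), Rational(-1, 5677)) = Mul(Pow(Rational(-1208665, 36), -1), Rational(-1, 5677)) = Mul(Rational(-36, 1208665), Rational(-1, 5677)) = Rational(36, 6861591205)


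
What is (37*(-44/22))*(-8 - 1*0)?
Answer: 592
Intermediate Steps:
(37*(-44/22))*(-8 - 1*0) = (37*(-44*1/22))*(-8 + 0) = (37*(-2))*(-8) = -74*(-8) = 592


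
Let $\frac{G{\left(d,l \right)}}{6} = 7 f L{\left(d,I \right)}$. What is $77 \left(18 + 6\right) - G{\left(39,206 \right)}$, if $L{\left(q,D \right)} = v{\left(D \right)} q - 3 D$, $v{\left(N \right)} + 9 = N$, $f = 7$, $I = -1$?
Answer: $115626$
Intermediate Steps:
$v{\left(N \right)} = -9 + N$
$L{\left(q,D \right)} = - 3 D + q \left(-9 + D\right)$ ($L{\left(q,D \right)} = \left(-9 + D\right) q - 3 D = q \left(-9 + D\right) - 3 D = - 3 D + q \left(-9 + D\right)$)
$G{\left(d,l \right)} = 882 - 2940 d$ ($G{\left(d,l \right)} = 6 \cdot 7 \cdot 7 \left(\left(-3\right) \left(-1\right) + d \left(-9 - 1\right)\right) = 6 \cdot 49 \left(3 + d \left(-10\right)\right) = 6 \cdot 49 \left(3 - 10 d\right) = 6 \left(147 - 490 d\right) = 882 - 2940 d$)
$77 \left(18 + 6\right) - G{\left(39,206 \right)} = 77 \left(18 + 6\right) - \left(882 - 114660\right) = 77 \cdot 24 - \left(882 - 114660\right) = 1848 - -113778 = 1848 + 113778 = 115626$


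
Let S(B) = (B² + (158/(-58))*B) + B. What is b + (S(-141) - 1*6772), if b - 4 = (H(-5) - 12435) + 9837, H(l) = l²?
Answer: 312710/29 ≈ 10783.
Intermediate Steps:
S(B) = B² - 50*B/29 (S(B) = (B² + (158*(-1/58))*B) + B = (B² - 79*B/29) + B = B² - 50*B/29)
b = -2569 (b = 4 + (((-5)² - 12435) + 9837) = 4 + ((25 - 12435) + 9837) = 4 + (-12410 + 9837) = 4 - 2573 = -2569)
b + (S(-141) - 1*6772) = -2569 + ((1/29)*(-141)*(-50 + 29*(-141)) - 1*6772) = -2569 + ((1/29)*(-141)*(-50 - 4089) - 6772) = -2569 + ((1/29)*(-141)*(-4139) - 6772) = -2569 + (583599/29 - 6772) = -2569 + 387211/29 = 312710/29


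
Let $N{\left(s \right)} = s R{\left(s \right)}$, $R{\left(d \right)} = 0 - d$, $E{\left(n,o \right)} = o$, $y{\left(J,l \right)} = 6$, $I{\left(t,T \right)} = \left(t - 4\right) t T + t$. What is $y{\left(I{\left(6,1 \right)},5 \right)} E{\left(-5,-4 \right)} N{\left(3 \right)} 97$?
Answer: $20952$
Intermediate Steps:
$I{\left(t,T \right)} = t + T t \left(-4 + t\right)$ ($I{\left(t,T \right)} = \left(-4 + t\right) t T + t = t \left(-4 + t\right) T + t = T t \left(-4 + t\right) + t = t + T t \left(-4 + t\right)$)
$R{\left(d \right)} = - d$
$N{\left(s \right)} = - s^{2}$ ($N{\left(s \right)} = s \left(- s\right) = - s^{2}$)
$y{\left(I{\left(6,1 \right)},5 \right)} E{\left(-5,-4 \right)} N{\left(3 \right)} 97 = 6 \left(-4\right) \left(- 3^{2}\right) 97 = - 24 \left(\left(-1\right) 9\right) 97 = \left(-24\right) \left(-9\right) 97 = 216 \cdot 97 = 20952$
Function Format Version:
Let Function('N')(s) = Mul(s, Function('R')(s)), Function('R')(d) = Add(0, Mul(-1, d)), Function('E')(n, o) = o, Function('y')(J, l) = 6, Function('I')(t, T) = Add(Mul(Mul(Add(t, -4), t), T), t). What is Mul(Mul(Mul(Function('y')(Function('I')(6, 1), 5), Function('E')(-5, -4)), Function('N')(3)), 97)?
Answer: 20952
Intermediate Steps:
Function('I')(t, T) = Add(t, Mul(T, t, Add(-4, t))) (Function('I')(t, T) = Add(Mul(Mul(Add(-4, t), t), T), t) = Add(Mul(Mul(t, Add(-4, t)), T), t) = Add(Mul(T, t, Add(-4, t)), t) = Add(t, Mul(T, t, Add(-4, t))))
Function('R')(d) = Mul(-1, d)
Function('N')(s) = Mul(-1, Pow(s, 2)) (Function('N')(s) = Mul(s, Mul(-1, s)) = Mul(-1, Pow(s, 2)))
Mul(Mul(Mul(Function('y')(Function('I')(6, 1), 5), Function('E')(-5, -4)), Function('N')(3)), 97) = Mul(Mul(Mul(6, -4), Mul(-1, Pow(3, 2))), 97) = Mul(Mul(-24, Mul(-1, 9)), 97) = Mul(Mul(-24, -9), 97) = Mul(216, 97) = 20952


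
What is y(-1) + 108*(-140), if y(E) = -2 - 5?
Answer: -15127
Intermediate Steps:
y(E) = -7
y(-1) + 108*(-140) = -7 + 108*(-140) = -7 - 15120 = -15127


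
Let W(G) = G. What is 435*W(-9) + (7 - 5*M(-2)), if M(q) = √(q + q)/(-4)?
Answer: -3908 + 5*I/2 ≈ -3908.0 + 2.5*I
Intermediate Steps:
M(q) = -√2*√q/4 (M(q) = √(2*q)*(-¼) = (√2*√q)*(-¼) = -√2*√q/4)
435*W(-9) + (7 - 5*M(-2)) = 435*(-9) + (7 - (-5)*√2*√(-2)/4) = -3915 + (7 - (-5)*√2*I*√2/4) = -3915 + (7 - (-5)*I/2) = -3915 + (7 + 5*I/2) = -3908 + 5*I/2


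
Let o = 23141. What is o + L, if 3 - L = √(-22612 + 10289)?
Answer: 23144 - I*√12323 ≈ 23144.0 - 111.01*I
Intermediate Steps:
L = 3 - I*√12323 (L = 3 - √(-22612 + 10289) = 3 - √(-12323) = 3 - I*√12323 ≈ 3.0 - 111.01*I)
o + L = 23141 + (3 - I*√12323) = 23144 - I*√12323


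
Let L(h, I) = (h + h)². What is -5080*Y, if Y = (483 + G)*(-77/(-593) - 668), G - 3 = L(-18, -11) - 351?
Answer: 2879055745560/593 ≈ 4.8551e+9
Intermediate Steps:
L(h, I) = 4*h² (L(h, I) = (2*h)² = 4*h²)
G = 948 (G = 3 + (4*(-18)² - 351) = 3 + (4*324 - 351) = 3 + (1296 - 351) = 3 + 945 = 948)
Y = -566743257/593 (Y = (483 + 948)*(-77/(-593) - 668) = 1431*(-77*(-1/593) - 668) = 1431*(77/593 - 668) = 1431*(-396047/593) = -566743257/593 ≈ -9.5572e+5)
-5080*Y = -5080*(-566743257/593) = 2879055745560/593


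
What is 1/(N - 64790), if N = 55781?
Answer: -1/9009 ≈ -0.00011100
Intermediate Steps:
1/(N - 64790) = 1/(55781 - 64790) = 1/(-9009) = -1/9009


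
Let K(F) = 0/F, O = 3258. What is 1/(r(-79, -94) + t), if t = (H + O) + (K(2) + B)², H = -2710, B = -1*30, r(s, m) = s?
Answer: 1/1369 ≈ 0.00073046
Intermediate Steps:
B = -30
K(F) = 0
t = 1448 (t = (-2710 + 3258) + (0 - 30)² = 548 + (-30)² = 548 + 900 = 1448)
1/(r(-79, -94) + t) = 1/(-79 + 1448) = 1/1369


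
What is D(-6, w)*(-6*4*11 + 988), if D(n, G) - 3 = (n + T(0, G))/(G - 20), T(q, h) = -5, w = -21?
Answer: 97016/41 ≈ 2366.2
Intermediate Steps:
D(n, G) = 3 + (-5 + n)/(-20 + G) (D(n, G) = 3 + (n - 5)/(G - 20) = 3 + (-5 + n)/(-20 + G))
D(-6, w)*(-6*4*11 + 988) = ((-65 - 6 + 3*(-21))/(-20 - 21))*(-6*4*11 + 988) = ((-65 - 6 - 63)/(-41))*(-24*11 + 988) = (-1/41*(-134))*(-264 + 988) = (134/41)*724 = 97016/41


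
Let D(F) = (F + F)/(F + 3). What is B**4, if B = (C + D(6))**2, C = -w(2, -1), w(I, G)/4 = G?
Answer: 4294967296/6561 ≈ 6.5462e+5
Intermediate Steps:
w(I, G) = 4*G
D(F) = 2*F/(3 + F) (D(F) = (2*F)/(3 + F) = 2*F/(3 + F))
C = 4 (C = -4*(-1) = -1*(-4) = 4)
B = 256/9 (B = (4 + 2*6/(3 + 6))**2 = (4 + 2*6/9)**2 = (4 + 2*6*(1/9))**2 = (4 + 4/3)**2 = (16/3)**2 = 256/9 ≈ 28.444)
B**4 = (256/9)**4 = 4294967296/6561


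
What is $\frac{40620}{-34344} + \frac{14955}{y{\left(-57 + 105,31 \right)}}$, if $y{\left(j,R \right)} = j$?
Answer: $\frac{7106455}{22896} \approx 310.38$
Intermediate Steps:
$\frac{40620}{-34344} + \frac{14955}{y{\left(-57 + 105,31 \right)}} = \frac{40620}{-34344} + \frac{14955}{-57 + 105} = 40620 \left(- \frac{1}{34344}\right) + \frac{14955}{48} = - \frac{3385}{2862} + 14955 \cdot \frac{1}{48} = - \frac{3385}{2862} + \frac{4985}{16} = \frac{7106455}{22896}$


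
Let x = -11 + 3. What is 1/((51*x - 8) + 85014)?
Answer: 1/84598 ≈ 1.1821e-5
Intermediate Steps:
x = -8
1/((51*x - 8) + 85014) = 1/((51*(-8) - 8) + 85014) = 1/((-408 - 8) + 85014) = 1/(-416 + 85014) = 1/84598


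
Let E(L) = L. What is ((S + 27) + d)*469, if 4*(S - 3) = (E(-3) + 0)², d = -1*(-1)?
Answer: 62377/4 ≈ 15594.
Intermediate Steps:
d = 1
S = 21/4 (S = 3 + (-3 + 0)²/4 = 3 + (¼)*(-3)² = 3 + (¼)*9 = 3 + 9/4 = 21/4 ≈ 5.2500)
((S + 27) + d)*469 = ((21/4 + 27) + 1)*469 = (129/4 + 1)*469 = (133/4)*469 = 62377/4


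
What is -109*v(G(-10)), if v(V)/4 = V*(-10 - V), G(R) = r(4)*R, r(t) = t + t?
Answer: 2441600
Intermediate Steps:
r(t) = 2*t
G(R) = 8*R (G(R) = (2*4)*R = 8*R)
v(V) = 4*V*(-10 - V) (v(V) = 4*(V*(-10 - V)) = 4*V*(-10 - V))
-109*v(G(-10)) = -(-436)*8*(-10)*(10 + 8*(-10)) = -(-436)*(-80)*(10 - 80) = -(-436)*(-80)*(-70) = -109*(-22400) = 2441600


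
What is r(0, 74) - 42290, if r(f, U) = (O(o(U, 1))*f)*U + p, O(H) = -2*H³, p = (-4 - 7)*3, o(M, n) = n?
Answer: -42323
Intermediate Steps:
p = -33 (p = -11*3 = -33)
r(f, U) = -33 - 2*U*f (r(f, U) = ((-2*1³)*f)*U - 33 = ((-2*1)*f)*U - 33 = (-2*f)*U - 33 = -2*U*f - 33 = -33 - 2*U*f)
r(0, 74) - 42290 = (-33 - 2*74*0) - 42290 = (-33 + 0) - 42290 = -33 - 42290 = -42323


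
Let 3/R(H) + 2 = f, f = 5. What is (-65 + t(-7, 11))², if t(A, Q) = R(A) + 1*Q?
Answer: 2809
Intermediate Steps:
R(H) = 1 (R(H) = 3/(-2 + 5) = 3/3 = 3*(⅓) = 1)
t(A, Q) = 1 + Q (t(A, Q) = 1 + 1*Q = 1 + Q)
(-65 + t(-7, 11))² = (-65 + (1 + 11))² = (-65 + 12)² = (-53)² = 2809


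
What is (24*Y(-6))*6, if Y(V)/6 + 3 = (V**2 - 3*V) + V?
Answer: 38880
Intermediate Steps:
Y(V) = -18 - 12*V + 6*V**2 (Y(V) = -18 + 6*((V**2 - 3*V) + V) = -18 + 6*(V**2 - 2*V) = -18 + (-12*V + 6*V**2) = -18 - 12*V + 6*V**2)
(24*Y(-6))*6 = (24*(-18 - 12*(-6) + 6*(-6)**2))*6 = (24*(-18 + 72 + 6*36))*6 = (24*(-18 + 72 + 216))*6 = (24*270)*6 = 6480*6 = 38880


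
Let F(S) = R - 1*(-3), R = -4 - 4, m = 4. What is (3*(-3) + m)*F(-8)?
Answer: 25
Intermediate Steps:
R = -8
F(S) = -5 (F(S) = -8 - 1*(-3) = -8 + 3 = -5)
(3*(-3) + m)*F(-8) = (3*(-3) + 4)*(-5) = (-9 + 4)*(-5) = -5*(-5) = 25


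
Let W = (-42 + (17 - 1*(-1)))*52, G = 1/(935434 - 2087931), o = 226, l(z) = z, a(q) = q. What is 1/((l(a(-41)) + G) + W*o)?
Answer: -1152497/325106726234 ≈ -3.5450e-6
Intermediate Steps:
G = -1/1152497 (G = 1/(-1152497) = -1/1152497 ≈ -8.6768e-7)
W = -1248 (W = (-42 + (17 + 1))*52 = (-42 + 18)*52 = -24*52 = -1248)
1/((l(a(-41)) + G) + W*o) = 1/((-41 - 1/1152497) - 1248*226) = 1/(-47252378/1152497 - 282048) = 1/(-325106726234/1152497) = -1152497/325106726234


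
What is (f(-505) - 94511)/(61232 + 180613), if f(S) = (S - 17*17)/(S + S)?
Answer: -47727658/122131725 ≈ -0.39079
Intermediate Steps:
f(S) = (-289 + S)/(2*S) (f(S) = (S - 289)/((2*S)) = (-289 + S)*(1/(2*S)) = (-289 + S)/(2*S))
(f(-505) - 94511)/(61232 + 180613) = ((½)*(-289 - 505)/(-505) - 94511)/(61232 + 180613) = ((½)*(-1/505)*(-794) - 94511)/241845 = (397/505 - 94511)*(1/241845) = -47727658/505*1/241845 = -47727658/122131725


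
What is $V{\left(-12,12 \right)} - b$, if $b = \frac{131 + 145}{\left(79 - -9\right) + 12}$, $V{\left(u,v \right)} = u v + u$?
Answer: $- \frac{3969}{25} \approx -158.76$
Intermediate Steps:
$V{\left(u,v \right)} = u + u v$
$b = \frac{69}{25}$ ($b = \frac{276}{\left(79 + 9\right) + 12} = \frac{276}{88 + 12} = \frac{276}{100} = 276 \cdot \frac{1}{100} = \frac{69}{25} \approx 2.76$)
$V{\left(-12,12 \right)} - b = - 12 \left(1 + 12\right) - \frac{69}{25} = \left(-12\right) 13 - \frac{69}{25} = -156 - \frac{69}{25} = - \frac{3969}{25}$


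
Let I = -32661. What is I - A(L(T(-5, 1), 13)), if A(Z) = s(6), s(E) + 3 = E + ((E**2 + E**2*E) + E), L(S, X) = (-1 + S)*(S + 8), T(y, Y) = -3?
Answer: -32922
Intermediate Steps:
L(S, X) = (-1 + S)*(8 + S)
s(E) = -3 + E**2 + E**3 + 2*E (s(E) = -3 + (E + ((E**2 + E**2*E) + E)) = -3 + (E + ((E**2 + E**3) + E)) = -3 + (E + (E + E**2 + E**3)) = -3 + (E**2 + E**3 + 2*E) = -3 + E**2 + E**3 + 2*E)
A(Z) = 261 (A(Z) = -3 + 6**2 + 6**3 + 2*6 = -3 + 36 + 216 + 12 = 261)
I - A(L(T(-5, 1), 13)) = -32661 - 1*261 = -32661 - 261 = -32922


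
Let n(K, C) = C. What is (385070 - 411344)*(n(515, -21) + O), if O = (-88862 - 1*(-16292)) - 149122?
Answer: 5825287362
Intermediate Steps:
O = -221692 (O = (-88862 + 16292) - 149122 = -72570 - 149122 = -221692)
(385070 - 411344)*(n(515, -21) + O) = (385070 - 411344)*(-21 - 221692) = -26274*(-221713) = 5825287362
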